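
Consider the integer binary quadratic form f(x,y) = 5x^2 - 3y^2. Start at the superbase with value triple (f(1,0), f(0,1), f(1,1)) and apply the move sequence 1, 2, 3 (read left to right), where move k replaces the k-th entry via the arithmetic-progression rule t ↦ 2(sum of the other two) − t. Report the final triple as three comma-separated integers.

start (5,-3,2) = (f(1,0),f(0,1),f(1,1))
replace slot 1: 2·((-3)+2) − 5 = -7 → (-7,-3,2)
replace slot 2: 2·((-7)+2) − (-3) = -7 → (-7,-7,2)
replace slot 3: 2·((-7)+(-7)) − 2 = -30 → (-7,-7,-30)

-7,-7,-30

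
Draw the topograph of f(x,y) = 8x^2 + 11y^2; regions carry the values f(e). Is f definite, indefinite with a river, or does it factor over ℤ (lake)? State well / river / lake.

D = b²−4ac = 0² − 4·8·11 = -352
D < 0 ⇒ definite ⇒ every region one sign ⇒ single well

well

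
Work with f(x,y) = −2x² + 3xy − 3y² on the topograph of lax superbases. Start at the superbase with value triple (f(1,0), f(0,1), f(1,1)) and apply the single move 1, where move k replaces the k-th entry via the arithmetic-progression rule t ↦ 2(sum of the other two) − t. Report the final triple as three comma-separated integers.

start (-2,-3,-2) = (f(1,0),f(0,1),f(1,1))
replace slot 1: 2·((-3)+(-2)) − (-2) = -8 → (-8,-3,-2)

-8,-3,-2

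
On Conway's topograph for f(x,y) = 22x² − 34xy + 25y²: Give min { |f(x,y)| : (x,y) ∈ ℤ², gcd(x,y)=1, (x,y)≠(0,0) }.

translate: b→10 (≡-34 mod 44), so (22,-34,25)→(22,10,13)
flip: (22,10,13)→(13,-10,22)
reduced (well bottom): (13,-10,22) with a≤c, −a<b≤a
well minimum = a = 13

13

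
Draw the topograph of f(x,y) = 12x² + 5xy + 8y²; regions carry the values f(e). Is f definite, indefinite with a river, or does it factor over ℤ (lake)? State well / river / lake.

D = b²−4ac = 5² − 4·12·8 = -359
D < 0 ⇒ definite ⇒ every region one sign ⇒ single well

well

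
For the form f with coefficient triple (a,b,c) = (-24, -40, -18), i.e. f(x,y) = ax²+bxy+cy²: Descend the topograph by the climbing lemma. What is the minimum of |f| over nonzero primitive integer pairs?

translate: b→-8 (≡40 mod 48), so (24,40,18)→(24,-8,2)
flip: (24,-8,2)→(2,8,24)
translate: b→0 (≡8 mod 4), so (2,8,24)→(2,0,16)
reduced (well bottom): (2,0,16) with a≤c, −a<b≤a
well minimum |f| = |-2| = 2 (negative-definite)

2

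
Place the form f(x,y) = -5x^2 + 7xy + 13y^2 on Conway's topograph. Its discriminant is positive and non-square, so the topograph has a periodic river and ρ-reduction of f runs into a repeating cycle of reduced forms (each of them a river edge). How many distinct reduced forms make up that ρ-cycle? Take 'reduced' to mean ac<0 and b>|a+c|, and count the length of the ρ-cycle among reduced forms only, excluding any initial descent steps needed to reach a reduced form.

D = 309, ⌊√D⌋ = 17
descent: ρ → (13,-7,-5)
descent: ρ → (-5,17,1)  [lands on river]
river: ρ → (1,17,-5)
river: ρ → (-5,13,7)
river: ρ → (7,15,-3)
river: ρ → (-3,15,7)
river: ρ → (7,13,-5)
ρ-cycle length = 6 (tail of 2 descent steps not counted)

6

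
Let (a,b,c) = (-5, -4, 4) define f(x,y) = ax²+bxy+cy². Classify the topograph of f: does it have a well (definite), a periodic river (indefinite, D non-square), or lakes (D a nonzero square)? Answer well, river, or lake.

D = b²−4ac = (-4)² − 4·(-5)·4 = 96
D > 0 non-square ⇒ indefinite ⇒ periodic river

river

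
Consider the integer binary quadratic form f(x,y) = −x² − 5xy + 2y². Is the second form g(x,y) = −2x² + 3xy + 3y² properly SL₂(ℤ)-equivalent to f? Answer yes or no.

D₁ = 33, D₂ = 33
river cycle of f (length 4): (2, 5, -1), (-1, 5, 2), (2, 3, -3), (-3, 3, 2)
river cycle of g (length 4): (3, 3, -2), (-2, 5, 1), (1, 5, -2), (-2, 3, 3)
cycles differ ⇒ inequivalent

no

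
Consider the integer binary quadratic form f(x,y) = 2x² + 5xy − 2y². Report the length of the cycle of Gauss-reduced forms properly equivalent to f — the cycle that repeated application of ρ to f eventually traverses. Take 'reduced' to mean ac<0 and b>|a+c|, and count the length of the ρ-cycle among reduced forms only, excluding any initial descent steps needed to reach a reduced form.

D = 41, ⌊√D⌋ = 6
river: ρ → (-2,3,4)
river: ρ → (4,5,-1)
river: ρ → (-1,5,4)
river: ρ → (4,3,-2)
river: ρ → (-2,5,2)
river: ρ → (2,3,-4)
river: ρ → (-4,5,1)
river: ρ → (1,5,-4)
river: ρ → (-4,3,2)
river: ρ → (2,5,-2)
ρ-cycle length = 10 (tail of 0 descent steps not counted)

10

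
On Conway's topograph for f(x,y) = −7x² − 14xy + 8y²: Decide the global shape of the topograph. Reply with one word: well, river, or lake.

D = b²−4ac = (-14)² − 4·(-7)·8 = 420
D > 0 non-square ⇒ indefinite ⇒ periodic river

river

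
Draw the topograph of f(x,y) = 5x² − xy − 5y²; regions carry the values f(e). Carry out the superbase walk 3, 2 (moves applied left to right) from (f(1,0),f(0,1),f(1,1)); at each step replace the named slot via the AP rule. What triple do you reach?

start (5,-5,-1) = (f(1,0),f(0,1),f(1,1))
replace slot 3: 2·(5+(-5)) − (-1) = 1 → (5,-5,1)
replace slot 2: 2·(5+1) − (-5) = 17 → (5,17,1)

5,17,1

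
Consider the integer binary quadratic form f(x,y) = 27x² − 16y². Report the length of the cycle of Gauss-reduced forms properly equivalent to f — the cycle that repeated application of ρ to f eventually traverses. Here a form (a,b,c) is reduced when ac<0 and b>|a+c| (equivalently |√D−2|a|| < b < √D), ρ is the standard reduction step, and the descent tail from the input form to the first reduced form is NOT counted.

D = 1728, ⌊√D⌋ = 41
descent: ρ → (-16,32,11)  [lands on river]
river: ρ → (11,34,-13)
river: ρ → (-13,18,27)
river: ρ → (27,36,-4)
river: ρ → (-4,36,27)
river: ρ → (27,18,-13)
river: ρ → (-13,34,11)
river: ρ → (11,32,-16)
ρ-cycle length = 8 (tail of 1 descent step not counted)

8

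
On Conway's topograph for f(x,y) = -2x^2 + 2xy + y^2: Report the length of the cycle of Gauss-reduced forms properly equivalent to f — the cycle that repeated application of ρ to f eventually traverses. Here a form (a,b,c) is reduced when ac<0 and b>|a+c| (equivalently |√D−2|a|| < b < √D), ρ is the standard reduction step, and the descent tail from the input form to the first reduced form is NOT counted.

D = 12, ⌊√D⌋ = 3
river: ρ → (1,2,-2)
river: ρ → (-2,2,1)
ρ-cycle length = 2 (tail of 0 descent steps not counted)

2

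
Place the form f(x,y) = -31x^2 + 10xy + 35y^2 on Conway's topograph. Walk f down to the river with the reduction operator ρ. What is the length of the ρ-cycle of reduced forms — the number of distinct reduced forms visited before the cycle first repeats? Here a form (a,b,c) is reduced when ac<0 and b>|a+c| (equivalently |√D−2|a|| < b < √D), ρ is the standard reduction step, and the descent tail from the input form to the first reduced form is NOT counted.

D = 4440, ⌊√D⌋ = 66
river: ρ → (35,60,-6)
river: ρ → (-6,60,35)
river: ρ → (35,10,-31)
river: ρ → (-31,52,14)
river: ρ → (14,60,-15)
river: ρ → (-15,60,14)
river: ρ → (14,52,-31)
river: ρ → (-31,10,35)
ρ-cycle length = 8 (tail of 0 descent steps not counted)

8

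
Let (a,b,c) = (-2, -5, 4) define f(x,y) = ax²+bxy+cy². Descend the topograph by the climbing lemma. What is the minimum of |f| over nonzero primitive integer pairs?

descent: ρ → (4,5,-2)  [lands on river]
river: ρ → (-2,7,1)
river: ρ → (1,7,-2)
river: ρ → (-2,5,4)
river: ρ → (4,3,-3)
river: ρ → (-3,3,4)
closes: descent 1, river 6
min |a| on river = 1

1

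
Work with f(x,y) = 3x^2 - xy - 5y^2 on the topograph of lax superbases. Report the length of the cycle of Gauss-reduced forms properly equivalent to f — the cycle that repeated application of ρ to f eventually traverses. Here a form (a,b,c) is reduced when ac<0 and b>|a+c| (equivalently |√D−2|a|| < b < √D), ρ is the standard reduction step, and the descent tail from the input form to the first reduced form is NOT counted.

D = 61, ⌊√D⌋ = 7
descent: ρ → (-5,1,3)
descent: ρ → (3,5,-3)  [lands on river]
river: ρ → (-3,7,1)
river: ρ → (1,7,-3)
river: ρ → (-3,5,3)
river: ρ → (3,7,-1)
river: ρ → (-1,7,3)
ρ-cycle length = 6 (tail of 2 descent steps not counted)

6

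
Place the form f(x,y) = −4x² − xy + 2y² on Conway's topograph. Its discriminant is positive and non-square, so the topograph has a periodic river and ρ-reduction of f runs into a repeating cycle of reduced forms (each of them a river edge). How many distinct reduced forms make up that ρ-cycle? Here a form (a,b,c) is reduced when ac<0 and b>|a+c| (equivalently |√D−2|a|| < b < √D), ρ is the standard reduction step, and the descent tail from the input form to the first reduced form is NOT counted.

D = 33, ⌊√D⌋ = 5
descent: ρ → (2,5,-1)  [lands on river]
river: ρ → (-1,5,2)
river: ρ → (2,3,-3)
river: ρ → (-3,3,2)
ρ-cycle length = 4 (tail of 1 descent step not counted)

4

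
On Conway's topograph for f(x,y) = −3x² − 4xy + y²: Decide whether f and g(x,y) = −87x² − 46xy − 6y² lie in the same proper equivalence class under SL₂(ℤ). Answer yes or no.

D₁ = 28, D₂ = 28
river cycle of f (length 4): (1, 4, -3), (-3, 2, 2), (2, 2, -3), (-3, 4, 1)
river cycle of g (length 4): (1, 4, -3), (-3, 2, 2), (2, 2, -3), (-3, 4, 1)
cycles coincide ⇒ equivalent

yes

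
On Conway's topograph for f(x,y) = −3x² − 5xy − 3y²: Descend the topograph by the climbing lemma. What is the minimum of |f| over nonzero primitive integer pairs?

translate: b→-1 (≡5 mod 6), so (3,5,3)→(3,-1,1)
flip: (3,-1,1)→(1,1,3)
reduced (well bottom): (1,1,3) with a≤c, −a<b≤a
well minimum |f| = |-1| = 1 (negative-definite)

1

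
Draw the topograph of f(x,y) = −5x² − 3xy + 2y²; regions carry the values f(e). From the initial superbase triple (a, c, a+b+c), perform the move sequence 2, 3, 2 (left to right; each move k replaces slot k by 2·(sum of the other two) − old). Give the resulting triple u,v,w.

start (-5,2,-6) = (f(1,0),f(0,1),f(1,1))
replace slot 2: 2·((-5)+(-6)) − 2 = -24 → (-5,-24,-6)
replace slot 3: 2·((-5)+(-24)) − (-6) = -52 → (-5,-24,-52)
replace slot 2: 2·((-5)+(-52)) − (-24) = -90 → (-5,-90,-52)

-5,-90,-52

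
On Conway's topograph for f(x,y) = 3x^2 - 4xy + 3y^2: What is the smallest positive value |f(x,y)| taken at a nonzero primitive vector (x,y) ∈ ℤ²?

translate: b→2 (≡-4 mod 6), so (3,-4,3)→(3,2,2)
flip: (3,2,2)→(2,-2,3)
translate: b→2 (≡-2 mod 4), so (2,-2,3)→(2,2,3)
reduced (well bottom): (2,2,3) with a≤c, −a<b≤a
well minimum = a = 2

2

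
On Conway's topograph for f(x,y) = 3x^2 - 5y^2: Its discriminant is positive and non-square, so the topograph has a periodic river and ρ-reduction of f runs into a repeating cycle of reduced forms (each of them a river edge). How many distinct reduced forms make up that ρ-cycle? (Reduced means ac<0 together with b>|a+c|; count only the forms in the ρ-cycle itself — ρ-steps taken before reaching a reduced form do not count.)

D = 60, ⌊√D⌋ = 7
descent: ρ → (-5,0,3)
descent: ρ → (3,6,-2)  [lands on river]
river: ρ → (-2,6,3)
ρ-cycle length = 2 (tail of 2 descent steps not counted)

2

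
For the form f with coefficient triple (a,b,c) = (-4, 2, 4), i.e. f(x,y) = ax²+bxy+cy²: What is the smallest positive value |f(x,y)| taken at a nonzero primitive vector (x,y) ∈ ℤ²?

river: ρ → (4,6,-2)
river: ρ → (-2,6,4)
river: ρ → (4,2,-4)
river: ρ → (-4,6,2)
river: ρ → (2,6,-4)
river: ρ → (-4,2,4)
closes: descent 0, river 6
min |a| on river = 2

2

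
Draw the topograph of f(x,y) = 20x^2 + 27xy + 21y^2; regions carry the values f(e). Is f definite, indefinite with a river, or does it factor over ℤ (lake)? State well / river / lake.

D = b²−4ac = 27² − 4·20·21 = -951
D < 0 ⇒ definite ⇒ every region one sign ⇒ single well

well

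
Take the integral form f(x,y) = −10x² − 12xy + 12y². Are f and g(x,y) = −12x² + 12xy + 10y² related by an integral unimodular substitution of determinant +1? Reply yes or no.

D₁ = 624, D₂ = 624
river cycle of f (length 6): (12, 12, -10), (-10, 8, 14), (14, 20, -4), (-4, 20, 14), (14, 8, -10), (-10, 12, 12)
river cycle of g (length 6): (10, 8, -14), (-14, 20, 4), (4, 20, -14), (-14, 8, 10), (10, 12, -12), (-12, 12, 10)
cycles differ ⇒ inequivalent

no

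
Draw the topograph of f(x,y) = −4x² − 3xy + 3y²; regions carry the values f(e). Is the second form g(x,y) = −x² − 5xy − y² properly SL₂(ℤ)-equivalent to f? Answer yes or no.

D₁ = 57, D₂ = 21
discriminants differ ⇒ not SL₂(ℤ)-equivalent

no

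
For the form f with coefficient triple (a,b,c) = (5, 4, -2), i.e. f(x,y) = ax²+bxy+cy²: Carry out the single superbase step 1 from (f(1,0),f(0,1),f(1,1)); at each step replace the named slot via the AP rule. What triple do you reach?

start (5,-2,7) = (f(1,0),f(0,1),f(1,1))
replace slot 1: 2·((-2)+7) − 5 = 5 → (5,-2,7)

5,-2,7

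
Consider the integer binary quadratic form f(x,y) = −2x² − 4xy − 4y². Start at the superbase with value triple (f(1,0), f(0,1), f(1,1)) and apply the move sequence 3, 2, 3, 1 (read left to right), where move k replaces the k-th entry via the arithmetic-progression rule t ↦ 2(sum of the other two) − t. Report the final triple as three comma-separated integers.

start (-2,-4,-10) = (f(1,0),f(0,1),f(1,1))
replace slot 3: 2·((-2)+(-4)) − (-10) = -2 → (-2,-4,-2)
replace slot 2: 2·((-2)+(-2)) − (-4) = -4 → (-2,-4,-2)
replace slot 3: 2·((-2)+(-4)) − (-2) = -10 → (-2,-4,-10)
replace slot 1: 2·((-4)+(-10)) − (-2) = -26 → (-26,-4,-10)

-26,-4,-10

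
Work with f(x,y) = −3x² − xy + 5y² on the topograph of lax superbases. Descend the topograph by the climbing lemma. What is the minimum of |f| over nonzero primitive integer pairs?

descent: ρ → (5,1,-3)
descent: ρ → (-3,5,3)  [lands on river]
river: ρ → (3,7,-1)
river: ρ → (-1,7,3)
river: ρ → (3,5,-3)
river: ρ → (-3,7,1)
river: ρ → (1,7,-3)
closes: descent 2, river 6
min |a| on river = 1

1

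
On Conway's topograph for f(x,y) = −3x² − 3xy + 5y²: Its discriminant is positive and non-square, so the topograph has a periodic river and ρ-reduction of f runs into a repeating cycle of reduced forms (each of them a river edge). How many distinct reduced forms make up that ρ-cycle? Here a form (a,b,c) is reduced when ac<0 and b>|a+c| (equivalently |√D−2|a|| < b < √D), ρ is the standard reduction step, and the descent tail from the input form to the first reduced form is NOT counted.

D = 69, ⌊√D⌋ = 8
descent: ρ → (5,3,-3)  [lands on river]
river: ρ → (-3,3,5)
river: ρ → (5,7,-1)
river: ρ → (-1,7,5)
ρ-cycle length = 4 (tail of 1 descent step not counted)

4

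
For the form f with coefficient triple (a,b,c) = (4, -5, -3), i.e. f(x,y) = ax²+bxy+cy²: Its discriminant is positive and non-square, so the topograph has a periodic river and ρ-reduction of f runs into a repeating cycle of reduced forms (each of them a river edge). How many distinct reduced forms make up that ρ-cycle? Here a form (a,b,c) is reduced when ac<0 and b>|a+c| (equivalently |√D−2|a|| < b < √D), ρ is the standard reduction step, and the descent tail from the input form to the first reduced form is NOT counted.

D = 73, ⌊√D⌋ = 8
descent: ρ → (-3,5,4)  [lands on river]
river: ρ → (4,3,-4)
river: ρ → (-4,5,3)
river: ρ → (3,7,-2)
river: ρ → (-2,5,6)
river: ρ → (6,7,-1)
river: ρ → (-1,7,6)
river: ρ → (6,5,-2)
river: ρ → (-2,7,3)
river: ρ → (3,5,-4)
river: ρ → (-4,3,4)
river: ρ → (4,5,-3)
river: ρ → (-3,7,2)
river: ρ → (2,5,-6)
river: ρ → (-6,7,1)
river: ρ → (1,7,-6)
river: ρ → (-6,5,2)
river: ρ → (2,7,-3)
ρ-cycle length = 18 (tail of 1 descent step not counted)

18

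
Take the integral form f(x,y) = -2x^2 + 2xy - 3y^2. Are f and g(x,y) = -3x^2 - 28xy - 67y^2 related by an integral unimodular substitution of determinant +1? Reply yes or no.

D₁ = -20, D₂ = -20
f is negative-definite; reduce −f:
−f: translate: b→2 (≡-2 mod 4), so (2,-2,3)→(2,2,3)
−f: reduced (well bottom): (2,2,3) with a≤c, −a<b≤a
flip sign back: reduced form of f is (-2,-2,-3)
g is negative-definite; reduce −g:
−g: translate: b→-2 (≡28 mod 6), so (3,28,67)→(3,-2,2)
−g: flip: (3,-2,2)→(2,2,3)
−g: reduced (well bottom): (2,2,3) with a≤c, −a<b≤a
flip sign back: reduced form of g is (-2,-2,-3)
reduced forms (-2, -2, -3) vs (-2, -2, -3) ⇒ equivalent

yes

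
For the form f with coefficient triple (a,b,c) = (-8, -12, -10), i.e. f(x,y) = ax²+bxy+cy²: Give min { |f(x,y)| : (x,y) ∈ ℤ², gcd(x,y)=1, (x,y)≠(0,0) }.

translate: b→-4 (≡12 mod 16), so (8,12,10)→(8,-4,6)
flip: (8,-4,6)→(6,4,8)
reduced (well bottom): (6,4,8) with a≤c, −a<b≤a
well minimum |f| = |-6| = 6 (negative-definite)

6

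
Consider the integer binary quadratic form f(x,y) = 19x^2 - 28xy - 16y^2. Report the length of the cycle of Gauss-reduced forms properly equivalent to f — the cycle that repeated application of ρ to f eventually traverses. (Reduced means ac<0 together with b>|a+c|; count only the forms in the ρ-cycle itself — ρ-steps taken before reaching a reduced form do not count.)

D = 2000, ⌊√D⌋ = 44
descent: ρ → (-16,28,19)  [lands on river]
river: ρ → (19,10,-25)
river: ρ → (-25,40,4)
river: ρ → (4,40,-25)
river: ρ → (-25,10,19)
river: ρ → (19,28,-16)
river: ρ → (-16,36,11)
river: ρ → (11,30,-25)
river: ρ → (-25,20,16)
river: ρ → (16,44,-1)
river: ρ → (-1,44,16)
river: ρ → (16,20,-25)
river: ρ → (-25,30,11)
river: ρ → (11,36,-16)
ρ-cycle length = 14 (tail of 1 descent step not counted)

14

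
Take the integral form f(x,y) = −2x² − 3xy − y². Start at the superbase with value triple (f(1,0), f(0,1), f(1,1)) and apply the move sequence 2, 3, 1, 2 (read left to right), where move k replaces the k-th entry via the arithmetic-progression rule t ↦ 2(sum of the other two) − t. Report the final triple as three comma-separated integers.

start (-2,-1,-6) = (f(1,0),f(0,1),f(1,1))
replace slot 2: 2·((-2)+(-6)) − (-1) = -15 → (-2,-15,-6)
replace slot 3: 2·((-2)+(-15)) − (-6) = -28 → (-2,-15,-28)
replace slot 1: 2·((-15)+(-28)) − (-2) = -84 → (-84,-15,-28)
replace slot 2: 2·((-84)+(-28)) − (-15) = -209 → (-84,-209,-28)

-84,-209,-28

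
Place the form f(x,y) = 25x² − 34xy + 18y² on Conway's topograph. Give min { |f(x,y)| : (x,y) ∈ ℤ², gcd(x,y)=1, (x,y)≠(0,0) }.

translate: b→16 (≡-34 mod 50), so (25,-34,18)→(25,16,9)
flip: (25,16,9)→(9,-16,25)
translate: b→2 (≡-16 mod 18), so (9,-16,25)→(9,2,18)
reduced (well bottom): (9,2,18) with a≤c, −a<b≤a
well minimum = a = 9

9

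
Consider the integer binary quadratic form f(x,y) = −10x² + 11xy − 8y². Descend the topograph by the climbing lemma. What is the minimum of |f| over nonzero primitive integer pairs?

translate: b→9 (≡-11 mod 20), so (10,-11,8)→(10,9,7)
flip: (10,9,7)→(7,-9,10)
translate: b→5 (≡-9 mod 14), so (7,-9,10)→(7,5,8)
reduced (well bottom): (7,5,8) with a≤c, −a<b≤a
well minimum |f| = |-7| = 7 (negative-definite)

7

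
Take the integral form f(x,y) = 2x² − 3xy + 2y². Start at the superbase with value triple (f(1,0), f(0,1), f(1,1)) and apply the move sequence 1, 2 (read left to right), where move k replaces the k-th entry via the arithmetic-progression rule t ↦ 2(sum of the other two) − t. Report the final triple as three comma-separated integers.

start (2,2,1) = (f(1,0),f(0,1),f(1,1))
replace slot 1: 2·(2+1) − 2 = 4 → (4,2,1)
replace slot 2: 2·(4+1) − 2 = 8 → (4,8,1)

4,8,1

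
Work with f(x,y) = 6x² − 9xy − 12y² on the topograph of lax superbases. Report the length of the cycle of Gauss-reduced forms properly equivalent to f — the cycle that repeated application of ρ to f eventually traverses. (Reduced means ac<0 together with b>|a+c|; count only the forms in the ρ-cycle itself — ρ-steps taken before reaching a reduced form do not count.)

D = 369, ⌊√D⌋ = 19
descent: ρ → (-12,9,6)  [lands on river]
river: ρ → (6,15,-6)
river: ρ → (-6,9,12)
river: ρ → (12,15,-3)
river: ρ → (-3,15,12)
river: ρ → (12,9,-6)
river: ρ → (-6,15,6)
river: ρ → (6,9,-12)
river: ρ → (-12,15,3)
river: ρ → (3,15,-12)
ρ-cycle length = 10 (tail of 1 descent step not counted)

10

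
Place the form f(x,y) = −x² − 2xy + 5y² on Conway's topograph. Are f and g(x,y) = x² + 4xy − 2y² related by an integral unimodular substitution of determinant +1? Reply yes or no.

D₁ = 24, D₂ = 24
river cycle of f (length 2): (-1, 4, 2), (2, 4, -1)
river cycle of g (length 2): (-2, 4, 1), (1, 4, -2)
cycles differ ⇒ inequivalent

no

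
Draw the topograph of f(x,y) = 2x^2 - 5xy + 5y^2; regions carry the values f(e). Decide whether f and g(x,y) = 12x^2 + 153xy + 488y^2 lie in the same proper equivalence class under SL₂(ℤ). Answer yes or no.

D₁ = -15, D₂ = -15
f: translate: b→-1 (≡-5 mod 4), so (2,-5,5)→(2,-1,2)
f: flip: (2,-1,2)→(2,1,2)
f: reduced (well bottom): (2,1,2) with a≤c, −a<b≤a
g: translate: b→9 (≡153 mod 24), so (12,153,488)→(12,9,2)
g: flip: (12,9,2)→(2,-9,12)
g: translate: b→-1 (≡-9 mod 4), so (2,-9,12)→(2,-1,2)
g: flip: (2,-1,2)→(2,1,2)
g: reduced (well bottom): (2,1,2) with a≤c, −a<b≤a
reduced forms (2, 1, 2) vs (2, 1, 2) ⇒ equivalent

yes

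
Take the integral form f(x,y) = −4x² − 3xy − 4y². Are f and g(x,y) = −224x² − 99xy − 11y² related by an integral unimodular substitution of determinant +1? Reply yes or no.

D₁ = -55, D₂ = -55
f is negative-definite; reduce −f:
−f: reduced (well bottom): (4,3,4) with a≤c, −a<b≤a
flip sign back: reduced form of f is (-4,-3,-4)
g is negative-definite; reduce −g:
−g: flip: (224,99,11)→(11,-99,224)
−g: translate: b→11 (≡-99 mod 22), so (11,-99,224)→(11,11,4)
−g: flip: (11,11,4)→(4,-11,11)
−g: translate: b→-3 (≡-11 mod 8), so (4,-11,11)→(4,-3,4)
−g: flip: (4,-3,4)→(4,3,4)
−g: reduced (well bottom): (4,3,4) with a≤c, −a<b≤a
flip sign back: reduced form of g is (-4,-3,-4)
reduced forms (-4, -3, -4) vs (-4, -3, -4) ⇒ equivalent

yes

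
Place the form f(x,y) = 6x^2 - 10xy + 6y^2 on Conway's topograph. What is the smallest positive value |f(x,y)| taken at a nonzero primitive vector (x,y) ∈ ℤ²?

translate: b→2 (≡-10 mod 12), so (6,-10,6)→(6,2,2)
flip: (6,2,2)→(2,-2,6)
translate: b→2 (≡-2 mod 4), so (2,-2,6)→(2,2,6)
reduced (well bottom): (2,2,6) with a≤c, −a<b≤a
well minimum = a = 2

2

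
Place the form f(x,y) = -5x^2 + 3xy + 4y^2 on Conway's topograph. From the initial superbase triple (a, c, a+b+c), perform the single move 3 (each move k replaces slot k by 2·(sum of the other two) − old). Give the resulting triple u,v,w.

start (-5,4,2) = (f(1,0),f(0,1),f(1,1))
replace slot 3: 2·((-5)+4) − 2 = -4 → (-5,4,-4)

-5,4,-4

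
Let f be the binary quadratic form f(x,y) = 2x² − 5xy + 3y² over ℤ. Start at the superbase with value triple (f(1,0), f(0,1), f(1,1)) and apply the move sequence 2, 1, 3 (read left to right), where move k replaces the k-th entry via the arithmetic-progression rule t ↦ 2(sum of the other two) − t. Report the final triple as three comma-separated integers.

start (2,3,0) = (f(1,0),f(0,1),f(1,1))
replace slot 2: 2·(2+0) − 3 = 1 → (2,1,0)
replace slot 1: 2·(1+0) − 2 = 0 → (0,1,0)
replace slot 3: 2·(0+1) − 0 = 2 → (0,1,2)

0,1,2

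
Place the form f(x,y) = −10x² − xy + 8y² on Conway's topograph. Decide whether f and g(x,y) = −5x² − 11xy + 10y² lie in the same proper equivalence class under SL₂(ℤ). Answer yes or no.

D₁ = 321, D₂ = 321
river cycle of f (length 4): (8, 17, -1), (-1, 17, 8), (8, 15, -3), (-3, 15, 8)
river cycle of g (length 6): (10, 11, -5), (-5, 9, 12), (12, 15, -2), (-2, 17, 4), (4, 15, -6), (-6, 9, 10)
cycles differ ⇒ inequivalent

no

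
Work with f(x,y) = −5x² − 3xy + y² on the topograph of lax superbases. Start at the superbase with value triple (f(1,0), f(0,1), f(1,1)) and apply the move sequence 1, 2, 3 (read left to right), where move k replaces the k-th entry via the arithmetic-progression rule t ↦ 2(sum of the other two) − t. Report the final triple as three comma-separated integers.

start (-5,1,-7) = (f(1,0),f(0,1),f(1,1))
replace slot 1: 2·(1+(-7)) − (-5) = -7 → (-7,1,-7)
replace slot 2: 2·((-7)+(-7)) − 1 = -29 → (-7,-29,-7)
replace slot 3: 2·((-7)+(-29)) − (-7) = -65 → (-7,-29,-65)

-7,-29,-65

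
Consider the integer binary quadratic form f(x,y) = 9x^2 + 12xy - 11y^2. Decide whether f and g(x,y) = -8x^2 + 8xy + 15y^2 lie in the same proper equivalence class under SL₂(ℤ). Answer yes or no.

D₁ = 540, D₂ = 544
discriminants differ ⇒ not SL₂(ℤ)-equivalent

no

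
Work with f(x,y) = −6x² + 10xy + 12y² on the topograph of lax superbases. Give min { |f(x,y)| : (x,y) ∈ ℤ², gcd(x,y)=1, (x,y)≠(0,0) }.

river: ρ → (12,14,-4)
river: ρ → (-4,18,4)
river: ρ → (4,14,-12)
river: ρ → (-12,10,6)
river: ρ → (6,14,-8)
river: ρ → (-8,18,2)
river: ρ → (2,18,-8)
river: ρ → (-8,14,6)
river: ρ → (6,10,-12)
river: ρ → (-12,14,4)
river: ρ → (4,18,-4)
river: ρ → (-4,14,12)
river: ρ → (12,10,-6)
river: ρ → (-6,14,8)
river: ρ → (8,18,-2)
river: ρ → (-2,18,8)
river: ρ → (8,14,-6)
river: ρ → (-6,10,12)
closes: descent 0, river 18
min |a| on river = 2

2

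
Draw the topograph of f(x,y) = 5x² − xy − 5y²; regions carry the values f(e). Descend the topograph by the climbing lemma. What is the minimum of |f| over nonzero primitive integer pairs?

descent: ρ → (-5,1,5)  [lands on river]
river: ρ → (5,9,-1)
river: ρ → (-1,9,5)
river: ρ → (5,1,-5)
river: ρ → (-5,9,1)
river: ρ → (1,9,-5)
closes: descent 1, river 6
min |a| on river = 1

1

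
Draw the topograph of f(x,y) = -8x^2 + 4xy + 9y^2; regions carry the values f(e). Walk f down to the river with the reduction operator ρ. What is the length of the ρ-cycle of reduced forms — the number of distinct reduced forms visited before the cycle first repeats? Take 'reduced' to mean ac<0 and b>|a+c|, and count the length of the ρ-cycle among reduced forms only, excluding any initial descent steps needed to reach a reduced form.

D = 304, ⌊√D⌋ = 17
river: ρ → (9,14,-3)
river: ρ → (-3,16,4)
river: ρ → (4,16,-3)
river: ρ → (-3,14,9)
river: ρ → (9,4,-8)
river: ρ → (-8,12,5)
river: ρ → (5,8,-12)
river: ρ → (-12,16,1)
river: ρ → (1,16,-12)
river: ρ → (-12,8,5)
river: ρ → (5,12,-8)
river: ρ → (-8,4,9)
ρ-cycle length = 12 (tail of 0 descent steps not counted)

12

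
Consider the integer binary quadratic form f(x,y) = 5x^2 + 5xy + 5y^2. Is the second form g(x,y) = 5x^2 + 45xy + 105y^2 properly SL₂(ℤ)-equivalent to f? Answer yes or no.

D₁ = -75, D₂ = -75
f: reduced (well bottom): (5,5,5) with a≤c, −a<b≤a
g: translate: b→5 (≡45 mod 10), so (5,45,105)→(5,5,5)
g: reduced (well bottom): (5,5,5) with a≤c, −a<b≤a
reduced forms (5, 5, 5) vs (5, 5, 5) ⇒ equivalent

yes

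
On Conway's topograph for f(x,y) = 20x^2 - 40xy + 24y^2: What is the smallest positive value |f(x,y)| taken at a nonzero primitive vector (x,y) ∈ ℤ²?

translate: b→0 (≡-40 mod 40), so (20,-40,24)→(20,0,4)
flip: (20,0,4)→(4,0,20)
reduced (well bottom): (4,0,20) with a≤c, −a<b≤a
well minimum = a = 4

4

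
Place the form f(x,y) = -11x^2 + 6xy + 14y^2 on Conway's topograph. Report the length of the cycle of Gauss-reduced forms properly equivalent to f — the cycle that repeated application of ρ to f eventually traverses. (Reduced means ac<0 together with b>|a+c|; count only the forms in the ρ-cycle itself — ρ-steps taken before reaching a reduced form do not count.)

D = 652, ⌊√D⌋ = 25
river: ρ → (14,22,-3)
river: ρ → (-3,20,21)
river: ρ → (21,22,-2)
river: ρ → (-2,22,21)
river: ρ → (21,20,-3)
river: ρ → (-3,22,14)
river: ρ → (14,6,-11)
river: ρ → (-11,16,9)
river: ρ → (9,20,-7)
river: ρ → (-7,22,6)
river: ρ → (6,14,-19)
river: ρ → (-19,24,1)
river: ρ → (1,24,-19)
river: ρ → (-19,14,6)
river: ρ → (6,22,-7)
river: ρ → (-7,20,9)
river: ρ → (9,16,-11)
river: ρ → (-11,6,14)
ρ-cycle length = 18 (tail of 0 descent steps not counted)

18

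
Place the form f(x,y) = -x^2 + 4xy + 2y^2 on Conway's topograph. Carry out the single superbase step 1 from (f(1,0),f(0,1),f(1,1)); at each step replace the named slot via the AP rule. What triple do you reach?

start (-1,2,5) = (f(1,0),f(0,1),f(1,1))
replace slot 1: 2·(2+5) − (-1) = 15 → (15,2,5)

15,2,5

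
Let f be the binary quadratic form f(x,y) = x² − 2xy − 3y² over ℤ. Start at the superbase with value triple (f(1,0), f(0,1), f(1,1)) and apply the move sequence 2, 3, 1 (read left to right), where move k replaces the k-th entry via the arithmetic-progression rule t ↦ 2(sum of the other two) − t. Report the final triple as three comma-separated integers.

start (1,-3,-4) = (f(1,0),f(0,1),f(1,1))
replace slot 2: 2·(1+(-4)) − (-3) = -3 → (1,-3,-4)
replace slot 3: 2·(1+(-3)) − (-4) = 0 → (1,-3,0)
replace slot 1: 2·((-3)+0) − 1 = -7 → (-7,-3,0)

-7,-3,0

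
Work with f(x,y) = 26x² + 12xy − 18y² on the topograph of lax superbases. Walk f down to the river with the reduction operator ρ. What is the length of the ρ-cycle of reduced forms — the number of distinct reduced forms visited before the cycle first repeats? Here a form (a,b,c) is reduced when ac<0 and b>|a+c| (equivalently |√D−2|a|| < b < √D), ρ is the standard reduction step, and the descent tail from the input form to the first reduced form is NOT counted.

D = 2016, ⌊√D⌋ = 44
river: ρ → (-18,24,20)
river: ρ → (20,16,-22)
river: ρ → (-22,28,14)
river: ρ → (14,28,-22)
river: ρ → (-22,16,20)
river: ρ → (20,24,-18)
river: ρ → (-18,12,26)
river: ρ → (26,40,-4)
river: ρ → (-4,40,26)
river: ρ → (26,12,-18)
ρ-cycle length = 10 (tail of 0 descent steps not counted)

10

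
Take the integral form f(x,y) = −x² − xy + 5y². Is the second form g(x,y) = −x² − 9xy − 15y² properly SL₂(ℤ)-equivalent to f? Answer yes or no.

D₁ = 21, D₂ = 21
river cycle of f (length 2): (-1, 3, 3), (3, 3, -1)
river cycle of g (length 2): (-1, 3, 3), (3, 3, -1)
cycles coincide ⇒ equivalent

yes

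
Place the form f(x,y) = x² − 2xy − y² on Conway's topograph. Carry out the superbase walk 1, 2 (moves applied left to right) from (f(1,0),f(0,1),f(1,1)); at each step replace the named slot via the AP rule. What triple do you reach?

start (1,-1,-2) = (f(1,0),f(0,1),f(1,1))
replace slot 1: 2·((-1)+(-2)) − 1 = -7 → (-7,-1,-2)
replace slot 2: 2·((-7)+(-2)) − (-1) = -17 → (-7,-17,-2)

-7,-17,-2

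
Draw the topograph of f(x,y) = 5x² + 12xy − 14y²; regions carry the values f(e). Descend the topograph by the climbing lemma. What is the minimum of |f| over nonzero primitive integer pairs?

river: ρ → (-14,16,3)
river: ρ → (3,20,-2)
river: ρ → (-2,20,3)
river: ρ → (3,16,-14)
river: ρ → (-14,12,5)
river: ρ → (5,18,-5)
river: ρ → (-5,12,14)
river: ρ → (14,16,-3)
river: ρ → (-3,20,2)
river: ρ → (2,20,-3)
river: ρ → (-3,16,14)
river: ρ → (14,12,-5)
river: ρ → (-5,18,5)
river: ρ → (5,12,-14)
closes: descent 0, river 14
min |a| on river = 2

2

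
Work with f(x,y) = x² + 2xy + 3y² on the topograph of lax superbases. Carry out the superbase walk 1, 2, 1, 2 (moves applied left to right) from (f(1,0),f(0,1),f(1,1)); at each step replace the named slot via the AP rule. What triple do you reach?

start (1,3,6) = (f(1,0),f(0,1),f(1,1))
replace slot 1: 2·(3+6) − 1 = 17 → (17,3,6)
replace slot 2: 2·(17+6) − 3 = 43 → (17,43,6)
replace slot 1: 2·(43+6) − 17 = 81 → (81,43,6)
replace slot 2: 2·(81+6) − 43 = 131 → (81,131,6)

81,131,6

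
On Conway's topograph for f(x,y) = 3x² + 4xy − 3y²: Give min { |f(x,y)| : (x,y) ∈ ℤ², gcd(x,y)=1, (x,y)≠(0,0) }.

river: ρ → (-3,2,4)
river: ρ → (4,6,-1)
river: ρ → (-1,6,4)
river: ρ → (4,2,-3)
river: ρ → (-3,4,3)
river: ρ → (3,2,-4)
river: ρ → (-4,6,1)
river: ρ → (1,6,-4)
river: ρ → (-4,2,3)
river: ρ → (3,4,-3)
closes: descent 0, river 10
min |a| on river = 1

1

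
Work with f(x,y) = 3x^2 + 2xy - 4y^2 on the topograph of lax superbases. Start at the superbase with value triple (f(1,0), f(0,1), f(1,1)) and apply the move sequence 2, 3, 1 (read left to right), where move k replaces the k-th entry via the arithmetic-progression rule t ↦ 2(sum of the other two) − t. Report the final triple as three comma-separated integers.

start (3,-4,1) = (f(1,0),f(0,1),f(1,1))
replace slot 2: 2·(3+1) − (-4) = 12 → (3,12,1)
replace slot 3: 2·(3+12) − 1 = 29 → (3,12,29)
replace slot 1: 2·(12+29) − 3 = 79 → (79,12,29)

79,12,29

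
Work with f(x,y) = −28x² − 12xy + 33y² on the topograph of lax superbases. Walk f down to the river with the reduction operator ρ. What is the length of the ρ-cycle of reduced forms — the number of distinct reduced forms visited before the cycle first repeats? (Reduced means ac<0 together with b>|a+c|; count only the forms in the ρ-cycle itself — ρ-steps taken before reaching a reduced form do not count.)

D = 3840, ⌊√D⌋ = 61
descent: ρ → (33,12,-28)  [lands on river]
river: ρ → (-28,44,17)
river: ρ → (17,58,-7)
river: ρ → (-7,54,33)
ρ-cycle length = 4 (tail of 1 descent step not counted)

4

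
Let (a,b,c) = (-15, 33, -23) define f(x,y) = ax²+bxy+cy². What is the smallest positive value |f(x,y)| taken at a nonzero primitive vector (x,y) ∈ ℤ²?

translate: b→-3 (≡-33 mod 30), so (15,-33,23)→(15,-3,5)
flip: (15,-3,5)→(5,3,15)
reduced (well bottom): (5,3,15) with a≤c, −a<b≤a
well minimum |f| = |-5| = 5 (negative-definite)

5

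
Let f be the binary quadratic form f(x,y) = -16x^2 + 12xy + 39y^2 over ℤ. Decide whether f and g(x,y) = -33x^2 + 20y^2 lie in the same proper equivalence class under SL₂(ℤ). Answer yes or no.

D₁ = 2640, D₂ = 2640
river cycle of f (length 6): (-16, 44, 11), (11, 44, -16), (-16, 20, 35), (35, 50, -1), (-1, 50, 35), (35, 20, -16)
river cycle of g (length 8): (20, 40, -13), (-13, 38, 23), (23, 8, -28), (-28, 48, 3), (3, 48, -28), (-28, 8, 23), (23, 38, -13), (-13, 40, 20)
cycles differ ⇒ inequivalent

no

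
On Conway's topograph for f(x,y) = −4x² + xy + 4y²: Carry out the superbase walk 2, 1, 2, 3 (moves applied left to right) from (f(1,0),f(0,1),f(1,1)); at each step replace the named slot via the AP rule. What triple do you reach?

start (-4,4,1) = (f(1,0),f(0,1),f(1,1))
replace slot 2: 2·((-4)+1) − 4 = -10 → (-4,-10,1)
replace slot 1: 2·((-10)+1) − (-4) = -14 → (-14,-10,1)
replace slot 2: 2·((-14)+1) − (-10) = -16 → (-14,-16,1)
replace slot 3: 2·((-14)+(-16)) − 1 = -61 → (-14,-16,-61)

-14,-16,-61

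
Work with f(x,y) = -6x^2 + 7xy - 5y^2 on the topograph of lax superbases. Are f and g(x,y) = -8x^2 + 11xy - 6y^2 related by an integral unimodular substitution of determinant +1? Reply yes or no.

D₁ = -71, D₂ = -71
f is negative-definite; reduce −f:
−f: translate: b→5 (≡-7 mod 12), so (6,-7,5)→(6,5,4)
−f: flip: (6,5,4)→(4,-5,6)
−f: translate: b→3 (≡-5 mod 8), so (4,-5,6)→(4,3,5)
−f: reduced (well bottom): (4,3,5) with a≤c, −a<b≤a
flip sign back: reduced form of f is (-4,-3,-5)
g is negative-definite; reduce −g:
−g: translate: b→5 (≡-11 mod 16), so (8,-11,6)→(8,5,3)
−g: flip: (8,5,3)→(3,-5,8)
−g: translate: b→1 (≡-5 mod 6), so (3,-5,8)→(3,1,6)
−g: reduced (well bottom): (3,1,6) with a≤c, −a<b≤a
flip sign back: reduced form of g is (-3,-1,-6)
reduced forms (-4, -3, -5) vs (-3, -1, -6) ⇒ inequivalent

no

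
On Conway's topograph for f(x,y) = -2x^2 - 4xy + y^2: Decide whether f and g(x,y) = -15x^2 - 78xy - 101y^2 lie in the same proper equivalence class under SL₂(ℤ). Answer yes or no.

D₁ = 24, D₂ = 24
river cycle of f (length 2): (1, 4, -2), (-2, 4, 1)
river cycle of g (length 2): (-2, 4, 1), (1, 4, -2)
cycles coincide ⇒ equivalent

yes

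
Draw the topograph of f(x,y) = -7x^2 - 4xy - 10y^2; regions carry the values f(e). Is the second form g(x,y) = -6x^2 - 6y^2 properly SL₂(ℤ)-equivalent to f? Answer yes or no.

D₁ = -264, D₂ = -144
discriminants differ ⇒ not SL₂(ℤ)-equivalent

no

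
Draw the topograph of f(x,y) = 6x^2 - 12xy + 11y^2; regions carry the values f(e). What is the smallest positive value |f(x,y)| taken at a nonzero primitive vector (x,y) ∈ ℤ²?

translate: b→0 (≡-12 mod 12), so (6,-12,11)→(6,0,5)
flip: (6,0,5)→(5,0,6)
reduced (well bottom): (5,0,6) with a≤c, −a<b≤a
well minimum = a = 5

5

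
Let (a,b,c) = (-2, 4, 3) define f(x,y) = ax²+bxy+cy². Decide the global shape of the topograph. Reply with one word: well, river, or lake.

D = b²−4ac = 4² − 4·(-2)·3 = 40
D > 0 non-square ⇒ indefinite ⇒ periodic river

river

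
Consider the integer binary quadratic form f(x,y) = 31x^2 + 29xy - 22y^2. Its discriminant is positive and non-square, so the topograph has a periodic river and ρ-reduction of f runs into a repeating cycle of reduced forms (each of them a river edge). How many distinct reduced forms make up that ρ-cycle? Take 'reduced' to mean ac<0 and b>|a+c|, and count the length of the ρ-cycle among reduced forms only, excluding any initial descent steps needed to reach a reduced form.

D = 3569, ⌊√D⌋ = 59
river: ρ → (-22,59,1)
river: ρ → (1,59,-22)
river: ρ → (-22,29,31)
river: ρ → (31,33,-20)
river: ρ → (-20,47,17)
river: ρ → (17,55,-8)
river: ρ → (-8,57,10)
river: ρ → (10,43,-43)
river: ρ → (-43,43,10)
river: ρ → (10,57,-8)
river: ρ → (-8,55,17)
river: ρ → (17,47,-20)
river: ρ → (-20,33,31)
river: ρ → (31,29,-22)
ρ-cycle length = 14 (tail of 0 descent steps not counted)

14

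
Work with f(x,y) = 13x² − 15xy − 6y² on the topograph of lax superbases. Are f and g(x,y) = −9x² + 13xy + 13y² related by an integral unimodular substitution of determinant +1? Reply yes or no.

D₁ = 537, D₂ = 637
discriminants differ ⇒ not SL₂(ℤ)-equivalent

no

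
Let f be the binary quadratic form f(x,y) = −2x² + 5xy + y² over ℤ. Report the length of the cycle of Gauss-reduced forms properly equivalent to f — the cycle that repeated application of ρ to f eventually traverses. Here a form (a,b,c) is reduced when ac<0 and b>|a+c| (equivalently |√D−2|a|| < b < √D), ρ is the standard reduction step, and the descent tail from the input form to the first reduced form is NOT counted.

D = 33, ⌊√D⌋ = 5
river: ρ → (1,5,-2)
river: ρ → (-2,3,3)
river: ρ → (3,3,-2)
river: ρ → (-2,5,1)
ρ-cycle length = 4 (tail of 0 descent steps not counted)

4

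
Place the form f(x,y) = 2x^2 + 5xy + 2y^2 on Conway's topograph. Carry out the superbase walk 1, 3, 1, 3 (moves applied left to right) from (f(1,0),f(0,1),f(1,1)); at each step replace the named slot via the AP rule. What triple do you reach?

start (2,2,9) = (f(1,0),f(0,1),f(1,1))
replace slot 1: 2·(2+9) − 2 = 20 → (20,2,9)
replace slot 3: 2·(20+2) − 9 = 35 → (20,2,35)
replace slot 1: 2·(2+35) − 20 = 54 → (54,2,35)
replace slot 3: 2·(54+2) − 35 = 77 → (54,2,77)

54,2,77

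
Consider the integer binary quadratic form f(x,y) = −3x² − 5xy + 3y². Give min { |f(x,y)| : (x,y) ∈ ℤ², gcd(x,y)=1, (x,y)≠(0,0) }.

descent: ρ → (3,5,-3)  [lands on river]
river: ρ → (-3,7,1)
river: ρ → (1,7,-3)
river: ρ → (-3,5,3)
river: ρ → (3,7,-1)
river: ρ → (-1,7,3)
closes: descent 1, river 6
min |a| on river = 1

1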